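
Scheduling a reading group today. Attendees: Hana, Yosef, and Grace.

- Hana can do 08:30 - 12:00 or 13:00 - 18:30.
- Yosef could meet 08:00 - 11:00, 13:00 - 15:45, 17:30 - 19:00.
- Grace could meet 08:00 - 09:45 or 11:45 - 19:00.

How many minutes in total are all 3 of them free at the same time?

Hana ∩ Yosef: 08:30-11:00, 13:00-15:45, 17:30-18:30.
Hana ∩ Yosef ∩ Grace: 08:30-09:45, 13:00-15:45, 17:30-18:30.
Summing the common windows: 75 + 165 + 60 = 300 minutes.

300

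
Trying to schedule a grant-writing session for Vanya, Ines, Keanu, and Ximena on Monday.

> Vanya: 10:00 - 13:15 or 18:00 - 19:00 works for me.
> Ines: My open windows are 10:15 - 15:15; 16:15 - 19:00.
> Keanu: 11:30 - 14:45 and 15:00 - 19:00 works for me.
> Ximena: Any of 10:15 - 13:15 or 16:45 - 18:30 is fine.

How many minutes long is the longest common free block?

Vanya ∩ Ines: 10:15-13:15, 18:00-19:00.
Vanya ∩ Ines ∩ Keanu: 11:30-13:15, 18:00-19:00.
Vanya ∩ Ines ∩ Keanu ∩ Ximena: 11:30-13:15, 18:00-18:30.
Those are the intersection windows.
The longest is 11:30-13:15 at 105 minutes.

105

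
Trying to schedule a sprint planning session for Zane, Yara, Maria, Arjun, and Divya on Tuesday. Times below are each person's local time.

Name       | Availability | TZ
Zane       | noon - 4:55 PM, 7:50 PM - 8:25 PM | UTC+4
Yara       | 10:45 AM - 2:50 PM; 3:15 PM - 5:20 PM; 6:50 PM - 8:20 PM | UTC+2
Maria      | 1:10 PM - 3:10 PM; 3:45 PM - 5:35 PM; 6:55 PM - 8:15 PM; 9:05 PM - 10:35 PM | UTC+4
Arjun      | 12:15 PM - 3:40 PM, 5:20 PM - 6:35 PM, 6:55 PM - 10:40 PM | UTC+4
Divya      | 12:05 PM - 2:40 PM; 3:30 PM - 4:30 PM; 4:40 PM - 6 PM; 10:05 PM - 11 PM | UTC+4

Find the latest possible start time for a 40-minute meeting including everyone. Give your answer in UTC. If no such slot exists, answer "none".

Zane in UTC: 08:00-12:55, 15:50-16:25 (subtract 4h to convert from UTC+4).
Yara in UTC: 08:45-12:50, 13:15-15:20, 16:50-18:20 (subtract 2h to convert from UTC+2).
Maria in UTC: 09:10-11:10, 11:45-13:35, 14:55-16:15, 17:05-18:35 (subtract 4h to convert from UTC+4).
Arjun in UTC: 08:15-11:40, 13:20-14:35, 14:55-18:40 (subtract 4h to convert from UTC+4).
Divya in UTC: 08:05-10:40, 11:30-12:30, 12:40-14:00, 18:05-19:00 (subtract 4h to convert from UTC+4).
Zane ∩ Yara: 08:45-12:50.
Zane ∩ Yara ∩ Maria: 09:10-11:10, 11:45-12:50.
Zane ∩ Yara ∩ Maria ∩ Arjun: 09:10-11:10.
Zane ∩ Yara ∩ Maria ∩ Arjun ∩ Divya: 09:10-10:40.
The last common window of at least 40 minutes is 09:10-10:40; a 40-minute meeting can start as late as 10:00 and still end by 10:40.

10:00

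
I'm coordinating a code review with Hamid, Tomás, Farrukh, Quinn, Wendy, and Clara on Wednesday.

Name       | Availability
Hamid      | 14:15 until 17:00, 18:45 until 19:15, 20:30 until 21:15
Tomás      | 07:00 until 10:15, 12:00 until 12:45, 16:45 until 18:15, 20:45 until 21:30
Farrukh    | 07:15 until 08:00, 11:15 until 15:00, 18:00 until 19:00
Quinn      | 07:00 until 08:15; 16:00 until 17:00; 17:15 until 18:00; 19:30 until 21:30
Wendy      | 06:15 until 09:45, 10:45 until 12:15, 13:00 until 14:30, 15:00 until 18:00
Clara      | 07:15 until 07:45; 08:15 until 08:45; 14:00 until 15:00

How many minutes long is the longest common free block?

0

Hamid ∩ Tomás: 16:45-17:00, 20:45-21:15.
Hamid ∩ Tomás ∩ Farrukh: ∅.
Hamid ∩ Tomás ∩ Farrukh ∩ Quinn: ∅.
Hamid ∩ Tomás ∩ Farrukh ∩ Quinn ∩ Wendy: ∅.
Hamid ∩ Tomás ∩ Farrukh ∩ Quinn ∩ Wendy ∩ Clara: ∅.
There is no time when everyone is free.
No common window exists, so the longest block is 0 minutes.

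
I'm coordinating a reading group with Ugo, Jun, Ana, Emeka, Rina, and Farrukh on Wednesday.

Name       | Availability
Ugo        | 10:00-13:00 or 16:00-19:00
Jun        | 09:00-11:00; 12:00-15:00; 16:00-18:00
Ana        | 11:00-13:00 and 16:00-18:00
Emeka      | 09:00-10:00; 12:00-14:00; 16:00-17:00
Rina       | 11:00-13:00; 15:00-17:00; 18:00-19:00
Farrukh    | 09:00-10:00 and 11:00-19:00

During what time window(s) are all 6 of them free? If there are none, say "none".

12:00-13:00, 16:00-17:00

Ugo ∩ Jun: 10:00-11:00, 12:00-13:00, 16:00-18:00.
Ugo ∩ Jun ∩ Ana: 12:00-13:00, 16:00-18:00.
Ugo ∩ Jun ∩ Ana ∩ Emeka: 12:00-13:00, 16:00-17:00.
Ugo ∩ Jun ∩ Ana ∩ Emeka ∩ Rina: 12:00-13:00, 16:00-17:00.
Ugo ∩ Jun ∩ Ana ∩ Emeka ∩ Rina ∩ Farrukh: 12:00-13:00, 16:00-17:00.
Those are the intersection windows.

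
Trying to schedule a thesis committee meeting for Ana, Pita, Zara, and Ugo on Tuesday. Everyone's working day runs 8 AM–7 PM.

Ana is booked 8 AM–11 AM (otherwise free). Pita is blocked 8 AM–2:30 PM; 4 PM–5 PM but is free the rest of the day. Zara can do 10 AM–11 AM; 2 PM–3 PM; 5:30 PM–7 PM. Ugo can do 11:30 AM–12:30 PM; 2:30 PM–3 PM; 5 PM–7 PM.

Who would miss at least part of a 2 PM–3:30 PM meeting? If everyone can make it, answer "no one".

Ana free: 11:00-19:00 (invert busy blocks within the working day).
Pita free: 14:30-16:00, 17:00-19:00 (invert busy blocks within the working day).
Zara free: 10:00-11:00, 14:00-15:00, 17:30-19:00.
Ugo free: 11:30-12:30, 14:30-15:00, 17:00-19:00.
Ana: free for 14:00-15:30. Pita: not fully free for 14:00-15:30. Zara: not fully free for 14:00-15:30. Ugo: not fully free for 14:00-15:30.

Pita, Ugo, Zara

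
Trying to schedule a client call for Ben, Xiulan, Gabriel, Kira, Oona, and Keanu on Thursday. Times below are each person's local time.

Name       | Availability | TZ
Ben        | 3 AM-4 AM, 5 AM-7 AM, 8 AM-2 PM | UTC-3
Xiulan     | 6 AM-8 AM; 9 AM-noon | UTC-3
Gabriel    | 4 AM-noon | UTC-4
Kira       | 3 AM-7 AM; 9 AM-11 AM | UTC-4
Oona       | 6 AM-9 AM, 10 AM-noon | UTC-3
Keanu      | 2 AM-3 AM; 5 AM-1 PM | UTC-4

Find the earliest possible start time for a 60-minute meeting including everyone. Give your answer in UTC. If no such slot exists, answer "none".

09:00

Ben in UTC: 06:00-07:00, 08:00-10:00, 11:00-17:00 (add 3h to convert from UTC-3).
Xiulan in UTC: 09:00-11:00, 12:00-15:00 (add 3h to convert from UTC-3).
Gabriel in UTC: 08:00-16:00 (add 4h to convert from UTC-4).
Kira in UTC: 07:00-11:00, 13:00-15:00 (add 4h to convert from UTC-4).
Oona in UTC: 09:00-12:00, 13:00-15:00 (add 3h to convert from UTC-3).
Keanu in UTC: 06:00-07:00, 09:00-17:00 (add 4h to convert from UTC-4).
Ben ∩ Xiulan: 09:00-10:00, 12:00-15:00.
Ben ∩ Xiulan ∩ Gabriel: 09:00-10:00, 12:00-15:00.
Ben ∩ Xiulan ∩ Gabriel ∩ Kira: 09:00-10:00, 13:00-15:00.
Ben ∩ Xiulan ∩ Gabriel ∩ Kira ∩ Oona: 09:00-10:00, 13:00-15:00.
Ben ∩ Xiulan ∩ Gabriel ∩ Kira ∩ Oona ∩ Keanu: 09:00-10:00, 13:00-15:00.
Those are the intersection windows.
The first common window of at least 60 minutes is 09:00-10:00, so the earliest start is 09:00.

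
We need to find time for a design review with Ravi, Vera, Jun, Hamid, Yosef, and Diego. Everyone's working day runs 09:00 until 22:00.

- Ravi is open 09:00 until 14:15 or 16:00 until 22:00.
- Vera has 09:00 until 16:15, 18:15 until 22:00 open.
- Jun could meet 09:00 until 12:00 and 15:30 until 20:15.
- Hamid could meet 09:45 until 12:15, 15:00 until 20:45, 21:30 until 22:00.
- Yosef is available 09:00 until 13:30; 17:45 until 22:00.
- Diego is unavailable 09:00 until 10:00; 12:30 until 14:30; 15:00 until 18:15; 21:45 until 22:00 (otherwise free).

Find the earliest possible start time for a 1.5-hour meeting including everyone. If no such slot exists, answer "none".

10:00

Ravi free: 09:00-14:15, 16:00-22:00.
Vera free: 09:00-16:15, 18:15-22:00.
Jun free: 09:00-12:00, 15:30-20:15.
Hamid free: 09:45-12:15, 15:00-20:45, 21:30-22:00.
Yosef free: 09:00-13:30, 17:45-22:00.
Diego free: 10:00-12:30, 14:30-15:00, 18:15-21:45 (invert busy blocks within the working day).
Ravi ∩ Vera: 09:00-14:15, 16:00-16:15, 18:15-22:00.
Ravi ∩ Vera ∩ Jun: 09:00-12:00, 16:00-16:15, 18:15-20:15.
Ravi ∩ Vera ∩ Jun ∩ Hamid: 09:45-12:00, 16:00-16:15, 18:15-20:15.
Ravi ∩ Vera ∩ Jun ∩ Hamid ∩ Yosef: 09:45-12:00, 18:15-20:15.
Ravi ∩ Vera ∩ Jun ∩ Hamid ∩ Yosef ∩ Diego: 10:00-12:00, 18:15-20:15.
Those are the intersection windows.
The first common window of at least 90 minutes is 10:00-12:00, so the earliest start is 10:00.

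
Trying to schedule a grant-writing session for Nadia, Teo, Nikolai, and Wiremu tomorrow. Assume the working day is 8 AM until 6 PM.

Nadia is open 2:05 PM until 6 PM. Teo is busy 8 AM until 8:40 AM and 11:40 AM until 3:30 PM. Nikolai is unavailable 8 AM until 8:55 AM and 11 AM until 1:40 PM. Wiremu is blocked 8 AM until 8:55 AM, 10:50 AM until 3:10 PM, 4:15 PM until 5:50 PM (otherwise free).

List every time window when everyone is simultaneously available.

Nadia free: 14:05-18:00.
Teo free: 08:40-11:40, 15:30-18:00 (invert busy blocks within the working day).
Nikolai free: 08:55-11:00, 13:40-18:00 (invert busy blocks within the working day).
Wiremu free: 08:55-10:50, 15:10-16:15, 17:50-18:00 (invert busy blocks within the working day).
Nadia ∩ Teo: 15:30-18:00.
Nadia ∩ Teo ∩ Nikolai: 15:30-18:00.
Nadia ∩ Teo ∩ Nikolai ∩ Wiremu: 15:30-16:15, 17:50-18:00.

15:30-16:15, 17:50-18:00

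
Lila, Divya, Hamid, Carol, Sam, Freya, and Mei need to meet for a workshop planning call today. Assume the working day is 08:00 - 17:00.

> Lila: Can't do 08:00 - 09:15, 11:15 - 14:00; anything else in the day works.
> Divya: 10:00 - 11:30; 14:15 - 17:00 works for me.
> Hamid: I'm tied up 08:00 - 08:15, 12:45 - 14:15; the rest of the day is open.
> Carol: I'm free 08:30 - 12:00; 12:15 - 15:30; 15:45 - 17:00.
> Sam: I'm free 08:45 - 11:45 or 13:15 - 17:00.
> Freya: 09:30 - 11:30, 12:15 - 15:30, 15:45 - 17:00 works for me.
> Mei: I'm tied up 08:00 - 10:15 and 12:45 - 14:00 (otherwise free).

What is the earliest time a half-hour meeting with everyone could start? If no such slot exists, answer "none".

Lila free: 09:15-11:15, 14:00-17:00 (invert busy blocks within the working day).
Divya free: 10:00-11:30, 14:15-17:00.
Hamid free: 08:15-12:45, 14:15-17:00 (invert busy blocks within the working day).
Carol free: 08:30-12:00, 12:15-15:30, 15:45-17:00.
Sam free: 08:45-11:45, 13:15-17:00.
Freya free: 09:30-11:30, 12:15-15:30, 15:45-17:00.
Mei free: 10:15-12:45, 14:00-17:00 (invert busy blocks within the working day).
Lila ∩ Divya: 10:00-11:15, 14:15-17:00.
Lila ∩ Divya ∩ Hamid: 10:00-11:15, 14:15-17:00.
Lila ∩ Divya ∩ Hamid ∩ Carol: 10:00-11:15, 14:15-15:30, 15:45-17:00.
Lila ∩ Divya ∩ Hamid ∩ Carol ∩ Sam: 10:00-11:15, 14:15-15:30, 15:45-17:00.
Lila ∩ Divya ∩ Hamid ∩ Carol ∩ Sam ∩ Freya: 10:00-11:15, 14:15-15:30, 15:45-17:00.
Lila ∩ Divya ∩ Hamid ∩ Carol ∩ Sam ∩ Freya ∩ Mei: 10:15-11:15, 14:15-15:30, 15:45-17:00.
The first common window of at least 30 minutes is 10:15-11:15, so the earliest start is 10:15.

10:15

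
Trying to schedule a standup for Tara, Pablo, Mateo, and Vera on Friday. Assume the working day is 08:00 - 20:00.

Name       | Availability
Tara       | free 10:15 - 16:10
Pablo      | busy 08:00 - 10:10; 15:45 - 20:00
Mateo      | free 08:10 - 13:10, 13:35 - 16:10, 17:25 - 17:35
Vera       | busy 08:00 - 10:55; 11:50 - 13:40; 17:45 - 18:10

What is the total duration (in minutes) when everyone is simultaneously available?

180

Tara free: 10:15-16:10.
Pablo free: 10:10-15:45 (invert busy blocks within the working day).
Mateo free: 08:10-13:10, 13:35-16:10, 17:25-17:35.
Vera free: 10:55-11:50, 13:40-17:45, 18:10-20:00 (invert busy blocks within the working day).
Tara ∩ Pablo: 10:15-15:45.
Tara ∩ Pablo ∩ Mateo: 10:15-13:10, 13:35-15:45.
Tara ∩ Pablo ∩ Mateo ∩ Vera: 10:55-11:50, 13:40-15:45.
Summing the common windows: 55 + 125 = 180 minutes.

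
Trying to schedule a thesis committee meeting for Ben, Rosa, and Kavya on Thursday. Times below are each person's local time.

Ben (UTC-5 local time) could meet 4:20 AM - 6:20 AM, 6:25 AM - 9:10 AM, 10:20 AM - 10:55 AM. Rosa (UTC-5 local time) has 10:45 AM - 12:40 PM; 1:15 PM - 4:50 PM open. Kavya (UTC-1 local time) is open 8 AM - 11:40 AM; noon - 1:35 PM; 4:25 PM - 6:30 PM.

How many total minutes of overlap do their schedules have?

Ben in UTC: 09:20-11:20, 11:25-14:10, 15:20-15:55 (add 5h to convert from UTC-5).
Rosa in UTC: 15:45-17:40, 18:15-21:50 (add 5h to convert from UTC-5).
Kavya in UTC: 09:00-12:40, 13:00-14:35, 17:25-19:30 (add 1h to convert from UTC-1).
Ben ∩ Rosa: 15:45-15:55.
Ben ∩ Rosa ∩ Kavya: ∅.
There is no time when everyone is free.
There is no common window, so the total is 0 minutes.

0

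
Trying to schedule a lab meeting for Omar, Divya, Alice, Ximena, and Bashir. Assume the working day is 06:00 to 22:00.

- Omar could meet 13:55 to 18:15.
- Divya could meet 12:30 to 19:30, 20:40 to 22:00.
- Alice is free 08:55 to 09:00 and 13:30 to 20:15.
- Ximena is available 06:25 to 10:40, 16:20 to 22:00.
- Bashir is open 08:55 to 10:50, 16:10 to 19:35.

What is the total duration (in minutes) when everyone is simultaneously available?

115

Omar ∩ Divya: 13:55-18:15.
Omar ∩ Divya ∩ Alice: 13:55-18:15.
Omar ∩ Divya ∩ Alice ∩ Ximena: 16:20-18:15.
Omar ∩ Divya ∩ Alice ∩ Ximena ∩ Bashir: 16:20-18:15.
So the common availability across everyone is 16:20-18:15.
That's a single block of 115 minutes.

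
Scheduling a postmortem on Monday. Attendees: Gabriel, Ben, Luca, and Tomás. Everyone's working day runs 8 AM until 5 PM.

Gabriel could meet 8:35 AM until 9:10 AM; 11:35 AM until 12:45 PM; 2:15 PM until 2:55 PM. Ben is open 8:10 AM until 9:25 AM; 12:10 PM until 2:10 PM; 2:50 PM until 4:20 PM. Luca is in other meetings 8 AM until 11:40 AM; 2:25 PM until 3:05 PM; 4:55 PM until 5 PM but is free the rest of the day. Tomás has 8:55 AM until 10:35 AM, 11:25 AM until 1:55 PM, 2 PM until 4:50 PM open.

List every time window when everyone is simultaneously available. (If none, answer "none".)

Gabriel free: 08:35-09:10, 11:35-12:45, 14:15-14:55.
Ben free: 08:10-09:25, 12:10-14:10, 14:50-16:20.
Luca free: 11:40-14:25, 15:05-16:55 (invert busy blocks within the working day).
Tomás free: 08:55-10:35, 11:25-13:55, 14:00-16:50.
Gabriel ∩ Ben: 08:35-09:10, 12:10-12:45, 14:50-14:55.
Gabriel ∩ Ben ∩ Luca: 12:10-12:45.
Gabriel ∩ Ben ∩ Luca ∩ Tomás: 12:10-12:45.
So the common availability across everyone is 12:10-12:45.

12:10-12:45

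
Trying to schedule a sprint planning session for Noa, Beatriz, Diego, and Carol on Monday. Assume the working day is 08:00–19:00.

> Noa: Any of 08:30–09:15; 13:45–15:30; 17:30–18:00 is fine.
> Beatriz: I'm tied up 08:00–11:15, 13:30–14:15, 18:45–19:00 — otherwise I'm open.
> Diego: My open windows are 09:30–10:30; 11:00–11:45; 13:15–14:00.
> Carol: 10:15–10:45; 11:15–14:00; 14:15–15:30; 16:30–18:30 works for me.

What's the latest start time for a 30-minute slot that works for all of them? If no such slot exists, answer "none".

Noa free: 08:30-09:15, 13:45-15:30, 17:30-18:00.
Beatriz free: 11:15-13:30, 14:15-18:45 (invert busy blocks within the working day).
Diego free: 09:30-10:30, 11:00-11:45, 13:15-14:00.
Carol free: 10:15-10:45, 11:15-14:00, 14:15-15:30, 16:30-18:30.
Noa ∩ Beatriz: 14:15-15:30, 17:30-18:00.
Noa ∩ Beatriz ∩ Diego: ∅.
Noa ∩ Beatriz ∩ Diego ∩ Carol: ∅.
There is no time when everyone is free.
No common window is at least 30 minutes long.

none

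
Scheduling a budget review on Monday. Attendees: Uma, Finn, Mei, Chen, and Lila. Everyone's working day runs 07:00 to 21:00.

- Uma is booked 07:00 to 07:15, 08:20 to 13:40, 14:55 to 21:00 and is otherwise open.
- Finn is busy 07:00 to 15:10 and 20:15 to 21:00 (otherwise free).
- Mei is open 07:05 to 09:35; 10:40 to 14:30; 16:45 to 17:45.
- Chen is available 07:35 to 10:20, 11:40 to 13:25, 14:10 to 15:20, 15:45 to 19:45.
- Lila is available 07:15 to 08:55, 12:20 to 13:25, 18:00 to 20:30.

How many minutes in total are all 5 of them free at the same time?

0

Uma free: 07:15-08:20, 13:40-14:55 (invert busy blocks within the working day).
Finn free: 15:10-20:15 (invert busy blocks within the working day).
Mei free: 07:05-09:35, 10:40-14:30, 16:45-17:45.
Chen free: 07:35-10:20, 11:40-13:25, 14:10-15:20, 15:45-19:45.
Lila free: 07:15-08:55, 12:20-13:25, 18:00-20:30.
Uma ∩ Finn: ∅.
Uma ∩ Finn ∩ Mei: ∅.
Uma ∩ Finn ∩ Mei ∩ Chen: ∅.
Uma ∩ Finn ∩ Mei ∩ Chen ∩ Lila: ∅.
There is no time when everyone is free.
There is no common window, so the total is 0 minutes.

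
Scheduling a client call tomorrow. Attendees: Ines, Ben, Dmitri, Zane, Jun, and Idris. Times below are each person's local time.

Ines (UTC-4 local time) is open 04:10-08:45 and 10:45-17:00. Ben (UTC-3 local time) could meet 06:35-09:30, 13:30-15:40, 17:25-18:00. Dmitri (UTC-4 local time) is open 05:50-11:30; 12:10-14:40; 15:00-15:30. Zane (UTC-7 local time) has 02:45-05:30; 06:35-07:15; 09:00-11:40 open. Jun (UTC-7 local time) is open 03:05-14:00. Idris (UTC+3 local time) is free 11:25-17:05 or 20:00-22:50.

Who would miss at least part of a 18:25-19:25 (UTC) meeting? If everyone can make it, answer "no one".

Ines in UTC: 08:10-12:45, 14:45-21:00 (add 4h to convert from UTC-4).
Ben in UTC: 09:35-12:30, 16:30-18:40, 20:25-21:00 (add 3h to convert from UTC-3).
Dmitri in UTC: 09:50-15:30, 16:10-18:40, 19:00-19:30 (add 4h to convert from UTC-4).
Zane in UTC: 09:45-12:30, 13:35-14:15, 16:00-18:40 (add 7h to convert from UTC-7).
Jun in UTC: 10:05-21:00 (add 7h to convert from UTC-7).
Idris in UTC: 08:25-14:05, 17:00-19:50 (subtract 3h to convert from UTC+3).
Ines: free for 18:25-19:25. Ben: not fully free for 18:25-19:25. Dmitri: not fully free for 18:25-19:25. Zane: not fully free for 18:25-19:25. Jun: free for 18:25-19:25. Idris: free for 18:25-19:25.

Ben, Dmitri, Zane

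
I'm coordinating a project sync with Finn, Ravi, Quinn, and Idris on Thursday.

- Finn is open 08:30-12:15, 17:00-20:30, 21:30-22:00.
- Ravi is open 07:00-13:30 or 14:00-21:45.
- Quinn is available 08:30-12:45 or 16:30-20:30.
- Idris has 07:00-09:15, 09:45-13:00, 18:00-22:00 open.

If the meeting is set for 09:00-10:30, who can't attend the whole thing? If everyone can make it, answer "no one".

Idris

Finn: free for 09:00-10:30. Ravi: free for 09:00-10:30. Quinn: free for 09:00-10:30. Idris: not fully free for 09:00-10:30.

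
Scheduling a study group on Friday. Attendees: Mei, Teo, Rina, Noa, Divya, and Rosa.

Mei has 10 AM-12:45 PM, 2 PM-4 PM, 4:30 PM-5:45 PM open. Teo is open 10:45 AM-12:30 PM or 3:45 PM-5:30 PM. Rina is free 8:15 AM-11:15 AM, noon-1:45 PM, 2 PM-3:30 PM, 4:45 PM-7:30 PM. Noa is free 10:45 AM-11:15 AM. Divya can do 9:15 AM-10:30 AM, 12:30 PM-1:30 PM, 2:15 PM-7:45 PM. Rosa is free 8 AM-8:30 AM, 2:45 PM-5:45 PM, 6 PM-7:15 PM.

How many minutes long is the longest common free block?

Mei ∩ Teo: 10:45-12:30, 15:45-16:00, 16:30-17:30.
Mei ∩ Teo ∩ Rina: 10:45-11:15, 12:00-12:30, 16:45-17:30.
Mei ∩ Teo ∩ Rina ∩ Noa: 10:45-11:15.
Mei ∩ Teo ∩ Rina ∩ Noa ∩ Divya: ∅.
Mei ∩ Teo ∩ Rina ∩ Noa ∩ Divya ∩ Rosa: ∅.
There is no time when everyone is free.
No common window exists, so the longest block is 0 minutes.

0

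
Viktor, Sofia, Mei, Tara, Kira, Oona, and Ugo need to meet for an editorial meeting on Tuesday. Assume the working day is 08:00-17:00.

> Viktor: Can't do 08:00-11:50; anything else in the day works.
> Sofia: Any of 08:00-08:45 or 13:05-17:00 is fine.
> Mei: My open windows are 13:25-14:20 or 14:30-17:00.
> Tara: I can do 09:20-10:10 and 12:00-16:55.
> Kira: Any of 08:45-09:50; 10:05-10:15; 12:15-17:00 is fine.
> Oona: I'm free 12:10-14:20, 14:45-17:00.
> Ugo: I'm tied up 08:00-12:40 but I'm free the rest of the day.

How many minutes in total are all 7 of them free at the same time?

185

Viktor free: 11:50-17:00 (invert busy blocks within the working day).
Sofia free: 08:00-08:45, 13:05-17:00.
Mei free: 13:25-14:20, 14:30-17:00.
Tara free: 09:20-10:10, 12:00-16:55.
Kira free: 08:45-09:50, 10:05-10:15, 12:15-17:00.
Oona free: 12:10-14:20, 14:45-17:00.
Ugo free: 12:40-17:00 (invert busy blocks within the working day).
Viktor ∩ Sofia: 13:05-17:00.
Viktor ∩ Sofia ∩ Mei: 13:25-14:20, 14:30-17:00.
Viktor ∩ Sofia ∩ Mei ∩ Tara: 13:25-14:20, 14:30-16:55.
Viktor ∩ Sofia ∩ Mei ∩ Tara ∩ Kira: 13:25-14:20, 14:30-16:55.
Viktor ∩ Sofia ∩ Mei ∩ Tara ∩ Kira ∩ Oona: 13:25-14:20, 14:45-16:55.
Viktor ∩ Sofia ∩ Mei ∩ Tara ∩ Kira ∩ Oona ∩ Ugo: 13:25-14:20, 14:45-16:55.
Summing the common windows: 55 + 130 = 185 minutes.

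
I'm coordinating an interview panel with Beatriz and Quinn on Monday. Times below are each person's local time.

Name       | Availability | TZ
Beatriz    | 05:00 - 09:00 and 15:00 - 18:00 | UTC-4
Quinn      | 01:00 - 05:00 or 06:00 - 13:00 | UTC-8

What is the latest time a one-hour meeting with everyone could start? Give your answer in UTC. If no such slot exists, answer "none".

20:00

Beatriz in UTC: 09:00-13:00, 19:00-22:00 (add 4h to convert from UTC-4).
Quinn in UTC: 09:00-13:00, 14:00-21:00 (add 8h to convert from UTC-8).
Beatriz ∩ Quinn: 09:00-13:00, 19:00-21:00.
So the common availability across everyone is 09:00-13:00, 19:00-21:00.
The last common window of at least 60 minutes is 19:00-21:00; a 60-minute meeting can start as late as 20:00 and still end by 21:00.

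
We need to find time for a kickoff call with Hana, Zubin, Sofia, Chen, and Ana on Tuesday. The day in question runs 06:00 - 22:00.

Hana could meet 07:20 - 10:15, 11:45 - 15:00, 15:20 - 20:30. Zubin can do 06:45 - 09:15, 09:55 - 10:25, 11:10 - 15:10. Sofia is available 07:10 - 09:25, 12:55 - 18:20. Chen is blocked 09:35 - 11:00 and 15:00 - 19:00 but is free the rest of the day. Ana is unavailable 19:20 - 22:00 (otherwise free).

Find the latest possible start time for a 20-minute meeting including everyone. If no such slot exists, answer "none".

14:40

Hana free: 07:20-10:15, 11:45-15:00, 15:20-20:30.
Zubin free: 06:45-09:15, 09:55-10:25, 11:10-15:10.
Sofia free: 07:10-09:25, 12:55-18:20.
Chen free: 06:00-09:35, 11:00-15:00, 19:00-22:00 (invert busy blocks within the working day).
Ana free: 06:00-19:20 (invert busy blocks within the working day).
Hana ∩ Zubin: 07:20-09:15, 09:55-10:15, 11:45-15:00.
Hana ∩ Zubin ∩ Sofia: 07:20-09:15, 12:55-15:00.
Hana ∩ Zubin ∩ Sofia ∩ Chen: 07:20-09:15, 12:55-15:00.
Hana ∩ Zubin ∩ Sofia ∩ Chen ∩ Ana: 07:20-09:15, 12:55-15:00.
The last common window of at least 20 minutes is 12:55-15:00; a 20-minute meeting can start as late as 14:40 and still end by 15:00.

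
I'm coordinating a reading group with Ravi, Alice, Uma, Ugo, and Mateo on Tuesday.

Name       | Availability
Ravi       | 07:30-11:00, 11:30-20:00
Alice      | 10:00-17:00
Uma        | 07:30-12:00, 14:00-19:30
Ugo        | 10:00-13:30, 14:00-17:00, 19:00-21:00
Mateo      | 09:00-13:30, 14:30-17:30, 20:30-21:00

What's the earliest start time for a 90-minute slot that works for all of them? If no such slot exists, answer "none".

14:30

Ravi ∩ Alice: 10:00-11:00, 11:30-17:00.
Ravi ∩ Alice ∩ Uma: 10:00-11:00, 11:30-12:00, 14:00-17:00.
Ravi ∩ Alice ∩ Uma ∩ Ugo: 10:00-11:00, 11:30-12:00, 14:00-17:00.
Ravi ∩ Alice ∩ Uma ∩ Ugo ∩ Mateo: 10:00-11:00, 11:30-12:00, 14:30-17:00.
The first common window of at least 90 minutes is 14:30-17:00, so the earliest start is 14:30.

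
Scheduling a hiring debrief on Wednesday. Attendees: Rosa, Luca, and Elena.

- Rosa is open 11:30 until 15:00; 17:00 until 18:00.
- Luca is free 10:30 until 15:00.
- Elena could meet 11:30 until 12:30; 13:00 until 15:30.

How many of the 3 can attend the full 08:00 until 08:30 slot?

0

nobody can make the full 08:00-08:30 slot — that's 0.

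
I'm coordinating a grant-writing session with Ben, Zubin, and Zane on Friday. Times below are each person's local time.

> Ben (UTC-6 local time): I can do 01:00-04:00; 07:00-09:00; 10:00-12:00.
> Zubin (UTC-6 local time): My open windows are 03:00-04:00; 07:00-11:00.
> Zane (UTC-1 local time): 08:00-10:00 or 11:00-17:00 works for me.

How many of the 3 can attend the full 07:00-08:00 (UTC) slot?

Ben in UTC: 07:00-10:00, 13:00-15:00, 16:00-18:00 (add 6h to convert from UTC-6).
Zubin in UTC: 09:00-10:00, 13:00-17:00 (add 6h to convert from UTC-6).
Zane in UTC: 09:00-11:00, 12:00-18:00 (add 1h to convert from UTC-1).
Ben can make the full 07:00-08:00 slot — that's 1.

1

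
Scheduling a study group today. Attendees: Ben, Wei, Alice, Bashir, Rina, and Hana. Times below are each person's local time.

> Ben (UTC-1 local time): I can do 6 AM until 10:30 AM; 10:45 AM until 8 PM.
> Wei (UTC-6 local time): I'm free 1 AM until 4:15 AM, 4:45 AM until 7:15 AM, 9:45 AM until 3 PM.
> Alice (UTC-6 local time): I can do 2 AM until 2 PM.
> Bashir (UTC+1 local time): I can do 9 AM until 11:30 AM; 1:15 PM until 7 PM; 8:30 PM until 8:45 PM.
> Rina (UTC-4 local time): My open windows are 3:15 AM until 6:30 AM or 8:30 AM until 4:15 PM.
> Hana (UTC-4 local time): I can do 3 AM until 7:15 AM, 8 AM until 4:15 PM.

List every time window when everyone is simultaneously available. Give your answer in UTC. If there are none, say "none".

Ben in UTC: 07:00-11:30, 11:45-21:00 (add 1h to convert from UTC-1).
Wei in UTC: 07:00-10:15, 10:45-13:15, 15:45-21:00 (add 6h to convert from UTC-6).
Alice in UTC: 08:00-20:00 (add 6h to convert from UTC-6).
Bashir in UTC: 08:00-10:30, 12:15-18:00, 19:30-19:45 (subtract 1h to convert from UTC+1).
Rina in UTC: 07:15-10:30, 12:30-20:15 (add 4h to convert from UTC-4).
Hana in UTC: 07:00-11:15, 12:00-20:15 (add 4h to convert from UTC-4).
Ben ∩ Wei: 07:00-10:15, 10:45-11:30, 11:45-13:15, 15:45-21:00.
Ben ∩ Wei ∩ Alice: 08:00-10:15, 10:45-11:30, 11:45-13:15, 15:45-20:00.
Ben ∩ Wei ∩ Alice ∩ Bashir: 08:00-10:15, 12:15-13:15, 15:45-18:00, 19:30-19:45.
Ben ∩ Wei ∩ Alice ∩ Bashir ∩ Rina: 08:00-10:15, 12:30-13:15, 15:45-18:00, 19:30-19:45.
Ben ∩ Wei ∩ Alice ∩ Bashir ∩ Rina ∩ Hana: 08:00-10:15, 12:30-13:15, 15:45-18:00, 19:30-19:45.
Those are the intersection windows.

08:00-10:15, 12:30-13:15, 15:45-18:00, 19:30-19:45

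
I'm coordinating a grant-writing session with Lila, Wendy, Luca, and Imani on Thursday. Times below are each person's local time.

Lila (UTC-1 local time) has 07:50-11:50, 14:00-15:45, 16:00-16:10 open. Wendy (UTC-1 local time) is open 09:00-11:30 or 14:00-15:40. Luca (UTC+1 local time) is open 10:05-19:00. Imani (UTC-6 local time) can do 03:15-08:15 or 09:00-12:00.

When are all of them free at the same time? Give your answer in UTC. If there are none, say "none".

10:00-12:30, 15:00-16:40

Lila in UTC: 08:50-12:50, 15:00-16:45, 17:00-17:10 (add 1h to convert from UTC-1).
Wendy in UTC: 10:00-12:30, 15:00-16:40 (add 1h to convert from UTC-1).
Luca in UTC: 09:05-18:00 (subtract 1h to convert from UTC+1).
Imani in UTC: 09:15-14:15, 15:00-18:00 (add 6h to convert from UTC-6).
Lila ∩ Wendy: 10:00-12:30, 15:00-16:40.
Lila ∩ Wendy ∩ Luca: 10:00-12:30, 15:00-16:40.
Lila ∩ Wendy ∩ Luca ∩ Imani: 10:00-12:30, 15:00-16:40.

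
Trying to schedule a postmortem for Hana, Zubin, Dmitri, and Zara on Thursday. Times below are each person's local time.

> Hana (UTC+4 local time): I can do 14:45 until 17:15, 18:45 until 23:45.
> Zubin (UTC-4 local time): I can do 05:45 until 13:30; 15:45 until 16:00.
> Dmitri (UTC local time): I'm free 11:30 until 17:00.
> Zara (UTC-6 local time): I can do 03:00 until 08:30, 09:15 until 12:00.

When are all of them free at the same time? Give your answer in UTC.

11:30-13:15, 15:15-17:00

Hana in UTC: 10:45-13:15, 14:45-19:45 (subtract 4h to convert from UTC+4).
Zubin in UTC: 09:45-17:30, 19:45-20:00 (add 4h to convert from UTC-4).
Dmitri in UTC: 11:30-17:00.
Zara in UTC: 09:00-14:30, 15:15-18:00 (add 6h to convert from UTC-6).
Hana ∩ Zubin: 10:45-13:15, 14:45-17:30.
Hana ∩ Zubin ∩ Dmitri: 11:30-13:15, 14:45-17:00.
Hana ∩ Zubin ∩ Dmitri ∩ Zara: 11:30-13:15, 15:15-17:00.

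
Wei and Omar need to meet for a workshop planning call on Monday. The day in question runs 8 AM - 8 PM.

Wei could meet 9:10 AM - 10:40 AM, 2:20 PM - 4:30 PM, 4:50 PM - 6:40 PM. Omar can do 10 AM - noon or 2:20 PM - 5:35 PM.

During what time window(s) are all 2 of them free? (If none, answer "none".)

Wei ∩ Omar: 10:00-10:40, 14:20-16:30, 16:50-17:35.

10:00-10:40, 14:20-16:30, 16:50-17:35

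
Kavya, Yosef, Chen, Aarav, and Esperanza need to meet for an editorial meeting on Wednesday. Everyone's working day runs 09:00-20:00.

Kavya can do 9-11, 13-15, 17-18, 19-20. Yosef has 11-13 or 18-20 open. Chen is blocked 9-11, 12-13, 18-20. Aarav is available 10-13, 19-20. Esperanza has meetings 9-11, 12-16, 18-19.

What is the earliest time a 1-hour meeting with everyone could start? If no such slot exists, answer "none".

Kavya free: 09:00-11:00, 13:00-15:00, 17:00-18:00, 19:00-20:00.
Yosef free: 11:00-13:00, 18:00-20:00.
Chen free: 11:00-12:00, 13:00-18:00 (invert busy blocks within the working day).
Aarav free: 10:00-13:00, 19:00-20:00.
Esperanza free: 11:00-12:00, 16:00-18:00, 19:00-20:00 (invert busy blocks within the working day).
Kavya ∩ Yosef: 19:00-20:00.
Kavya ∩ Yosef ∩ Chen: ∅.
Kavya ∩ Yosef ∩ Chen ∩ Aarav: ∅.
Kavya ∩ Yosef ∩ Chen ∩ Aarav ∩ Esperanza: ∅.
There is no time when everyone is free.
No common window is at least 60 minutes long.

none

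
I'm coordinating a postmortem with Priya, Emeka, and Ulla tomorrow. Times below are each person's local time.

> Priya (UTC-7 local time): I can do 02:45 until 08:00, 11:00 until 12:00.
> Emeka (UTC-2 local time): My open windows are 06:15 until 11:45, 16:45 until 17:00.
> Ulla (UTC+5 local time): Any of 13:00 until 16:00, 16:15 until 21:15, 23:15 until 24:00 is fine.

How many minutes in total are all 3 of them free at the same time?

Priya in UTC: 09:45-15:00, 18:00-19:00 (add 7h to convert from UTC-7).
Emeka in UTC: 08:15-13:45, 18:45-19:00 (add 2h to convert from UTC-2).
Ulla in UTC: 08:00-11:00, 11:15-16:15, 18:15-19:00 (subtract 5h to convert from UTC+5).
Priya ∩ Emeka: 09:45-13:45, 18:45-19:00.
Priya ∩ Emeka ∩ Ulla: 09:45-11:00, 11:15-13:45, 18:45-19:00.
Summing the common windows: 75 + 150 + 15 = 240 minutes.

240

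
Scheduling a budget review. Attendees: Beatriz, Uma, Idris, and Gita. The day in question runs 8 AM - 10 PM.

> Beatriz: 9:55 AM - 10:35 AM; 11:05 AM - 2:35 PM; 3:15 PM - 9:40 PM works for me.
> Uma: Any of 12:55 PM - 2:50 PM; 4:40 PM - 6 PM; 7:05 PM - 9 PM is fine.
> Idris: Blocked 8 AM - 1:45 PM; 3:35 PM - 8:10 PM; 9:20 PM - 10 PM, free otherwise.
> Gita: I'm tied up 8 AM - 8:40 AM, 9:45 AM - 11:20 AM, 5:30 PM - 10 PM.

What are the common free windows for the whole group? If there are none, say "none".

Beatriz free: 09:55-10:35, 11:05-14:35, 15:15-21:40.
Uma free: 12:55-14:50, 16:40-18:00, 19:05-21:00.
Idris free: 13:45-15:35, 20:10-21:20 (invert busy blocks within the working day).
Gita free: 08:40-09:45, 11:20-17:30 (invert busy blocks within the working day).
Beatriz ∩ Uma: 12:55-14:35, 16:40-18:00, 19:05-21:00.
Beatriz ∩ Uma ∩ Idris: 13:45-14:35, 20:10-21:00.
Beatriz ∩ Uma ∩ Idris ∩ Gita: 13:45-14:35.
So the common availability across everyone is 13:45-14:35.

13:45-14:35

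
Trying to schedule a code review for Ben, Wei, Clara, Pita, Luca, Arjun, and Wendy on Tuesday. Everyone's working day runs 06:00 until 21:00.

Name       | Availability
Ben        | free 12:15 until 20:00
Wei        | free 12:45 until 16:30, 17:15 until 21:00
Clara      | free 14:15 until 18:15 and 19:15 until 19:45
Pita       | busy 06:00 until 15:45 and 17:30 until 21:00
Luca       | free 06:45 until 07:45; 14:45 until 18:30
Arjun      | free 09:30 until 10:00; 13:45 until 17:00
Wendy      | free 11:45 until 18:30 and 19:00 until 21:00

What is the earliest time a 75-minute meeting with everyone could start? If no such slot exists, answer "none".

Ben free: 12:15-20:00.
Wei free: 12:45-16:30, 17:15-21:00.
Clara free: 14:15-18:15, 19:15-19:45.
Pita free: 15:45-17:30 (invert busy blocks within the working day).
Luca free: 06:45-07:45, 14:45-18:30.
Arjun free: 09:30-10:00, 13:45-17:00.
Wendy free: 11:45-18:30, 19:00-21:00.
Ben ∩ Wei: 12:45-16:30, 17:15-20:00.
Ben ∩ Wei ∩ Clara: 14:15-16:30, 17:15-18:15, 19:15-19:45.
Ben ∩ Wei ∩ Clara ∩ Pita: 15:45-16:30, 17:15-17:30.
Ben ∩ Wei ∩ Clara ∩ Pita ∩ Luca: 15:45-16:30, 17:15-17:30.
Ben ∩ Wei ∩ Clara ∩ Pita ∩ Luca ∩ Arjun: 15:45-16:30.
Ben ∩ Wei ∩ Clara ∩ Pita ∩ Luca ∩ Arjun ∩ Wendy: 15:45-16:30.
No common window is at least 75 minutes long.

none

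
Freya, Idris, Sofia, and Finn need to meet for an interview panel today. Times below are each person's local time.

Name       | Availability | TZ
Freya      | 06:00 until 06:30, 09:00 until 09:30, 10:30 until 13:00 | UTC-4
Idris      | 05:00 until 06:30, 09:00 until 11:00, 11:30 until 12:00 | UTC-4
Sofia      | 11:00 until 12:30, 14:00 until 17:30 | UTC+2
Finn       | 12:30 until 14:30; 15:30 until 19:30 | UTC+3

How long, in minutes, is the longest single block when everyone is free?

30

Freya in UTC: 10:00-10:30, 13:00-13:30, 14:30-17:00 (add 4h to convert from UTC-4).
Idris in UTC: 09:00-10:30, 13:00-15:00, 15:30-16:00 (add 4h to convert from UTC-4).
Sofia in UTC: 09:00-10:30, 12:00-15:30 (subtract 2h to convert from UTC+2).
Finn in UTC: 09:30-11:30, 12:30-16:30 (subtract 3h to convert from UTC+3).
Freya ∩ Idris: 10:00-10:30, 13:00-13:30, 14:30-15:00, 15:30-16:00.
Freya ∩ Idris ∩ Sofia: 10:00-10:30, 13:00-13:30, 14:30-15:00.
Freya ∩ Idris ∩ Sofia ∩ Finn: 10:00-10:30, 13:00-13:30, 14:30-15:00.
Those are the intersection windows.
The longest is 10:00-10:30 at 30 minutes.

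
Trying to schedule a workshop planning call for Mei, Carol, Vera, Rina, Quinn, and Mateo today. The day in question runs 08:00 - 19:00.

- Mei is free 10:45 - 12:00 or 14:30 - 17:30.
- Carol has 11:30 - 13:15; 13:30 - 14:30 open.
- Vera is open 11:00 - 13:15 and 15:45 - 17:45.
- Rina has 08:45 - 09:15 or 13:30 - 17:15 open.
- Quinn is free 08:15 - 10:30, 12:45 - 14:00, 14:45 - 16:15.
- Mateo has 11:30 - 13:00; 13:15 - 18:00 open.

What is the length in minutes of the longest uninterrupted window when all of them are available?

0

Mei ∩ Carol: 11:30-12:00.
Mei ∩ Carol ∩ Vera: 11:30-12:00.
Mei ∩ Carol ∩ Vera ∩ Rina: ∅.
Mei ∩ Carol ∩ Vera ∩ Rina ∩ Quinn: ∅.
Mei ∩ Carol ∩ Vera ∩ Rina ∩ Quinn ∩ Mateo: ∅.
There is no time when everyone is free.
No common window exists, so the longest block is 0 minutes.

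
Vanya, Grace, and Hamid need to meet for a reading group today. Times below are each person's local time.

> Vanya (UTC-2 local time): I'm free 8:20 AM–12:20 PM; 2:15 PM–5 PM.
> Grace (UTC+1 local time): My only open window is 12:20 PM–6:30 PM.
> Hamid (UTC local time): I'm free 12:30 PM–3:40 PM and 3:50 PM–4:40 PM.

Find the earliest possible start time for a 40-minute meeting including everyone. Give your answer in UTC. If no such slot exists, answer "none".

12:30

Vanya in UTC: 10:20-14:20, 16:15-19:00 (add 2h to convert from UTC-2).
Grace in UTC: 11:20-17:30 (subtract 1h to convert from UTC+1).
Hamid in UTC: 12:30-15:40, 15:50-16:40.
Vanya ∩ Grace: 11:20-14:20, 16:15-17:30.
Vanya ∩ Grace ∩ Hamid: 12:30-14:20, 16:15-16:40.
Those are the intersection windows.
The first common window of at least 40 minutes is 12:30-14:20, so the earliest start is 12:30.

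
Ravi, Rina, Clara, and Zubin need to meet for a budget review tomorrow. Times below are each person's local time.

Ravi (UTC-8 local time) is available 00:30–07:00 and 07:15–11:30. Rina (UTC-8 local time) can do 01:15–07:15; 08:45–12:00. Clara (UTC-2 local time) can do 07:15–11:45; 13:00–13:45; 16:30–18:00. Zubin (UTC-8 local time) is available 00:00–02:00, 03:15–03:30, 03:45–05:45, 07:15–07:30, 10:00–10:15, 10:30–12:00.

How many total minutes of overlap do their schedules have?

Ravi in UTC: 08:30-15:00, 15:15-19:30 (add 8h to convert from UTC-8).
Rina in UTC: 09:15-15:15, 16:45-20:00 (add 8h to convert from UTC-8).
Clara in UTC: 09:15-13:45, 15:00-15:45, 18:30-20:00 (add 2h to convert from UTC-2).
Zubin in UTC: 08:00-10:00, 11:15-11:30, 11:45-13:45, 15:15-15:30, 18:00-18:15, 18:30-20:00 (add 8h to convert from UTC-8).
Ravi ∩ Rina: 09:15-15:00, 16:45-19:30.
Ravi ∩ Rina ∩ Clara: 09:15-13:45, 18:30-19:30.
Ravi ∩ Rina ∩ Clara ∩ Zubin: 09:15-10:00, 11:15-11:30, 11:45-13:45, 18:30-19:30.
Summing the common windows: 45 + 15 + 120 + 60 = 240 minutes.

240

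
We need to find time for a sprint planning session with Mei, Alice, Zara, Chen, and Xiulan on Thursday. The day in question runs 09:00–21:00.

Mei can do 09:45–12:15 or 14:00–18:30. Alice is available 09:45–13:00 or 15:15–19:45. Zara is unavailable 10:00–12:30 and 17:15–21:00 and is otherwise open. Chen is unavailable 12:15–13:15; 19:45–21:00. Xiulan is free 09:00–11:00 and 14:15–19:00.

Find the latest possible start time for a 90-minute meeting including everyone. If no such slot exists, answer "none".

Mei free: 09:45-12:15, 14:00-18:30.
Alice free: 09:45-13:00, 15:15-19:45.
Zara free: 09:00-10:00, 12:30-17:15 (invert busy blocks within the working day).
Chen free: 09:00-12:15, 13:15-19:45 (invert busy blocks within the working day).
Xiulan free: 09:00-11:00, 14:15-19:00.
Mei ∩ Alice: 09:45-12:15, 15:15-18:30.
Mei ∩ Alice ∩ Zara: 09:45-10:00, 15:15-17:15.
Mei ∩ Alice ∩ Zara ∩ Chen: 09:45-10:00, 15:15-17:15.
Mei ∩ Alice ∩ Zara ∩ Chen ∩ Xiulan: 09:45-10:00, 15:15-17:15.
The last common window of at least 90 minutes is 15:15-17:15; a 90-minute meeting can start as late as 15:45 and still end by 17:15.

15:45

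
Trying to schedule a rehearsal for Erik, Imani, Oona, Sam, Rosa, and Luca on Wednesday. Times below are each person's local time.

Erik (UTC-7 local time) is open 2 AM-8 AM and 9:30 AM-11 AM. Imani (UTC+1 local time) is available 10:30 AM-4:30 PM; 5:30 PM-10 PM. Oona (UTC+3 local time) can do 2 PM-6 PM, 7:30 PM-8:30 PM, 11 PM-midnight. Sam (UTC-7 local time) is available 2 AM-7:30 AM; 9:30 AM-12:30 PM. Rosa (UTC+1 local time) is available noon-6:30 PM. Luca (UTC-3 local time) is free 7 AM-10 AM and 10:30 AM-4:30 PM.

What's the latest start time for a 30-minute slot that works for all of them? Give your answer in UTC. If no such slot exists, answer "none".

Erik in UTC: 09:00-15:00, 16:30-18:00 (add 7h to convert from UTC-7).
Imani in UTC: 09:30-15:30, 16:30-21:00 (subtract 1h to convert from UTC+1).
Oona in UTC: 11:00-15:00, 16:30-17:30, 20:00-21:00 (subtract 3h to convert from UTC+3).
Sam in UTC: 09:00-14:30, 16:30-19:30 (add 7h to convert from UTC-7).
Rosa in UTC: 11:00-17:30 (subtract 1h to convert from UTC+1).
Luca in UTC: 10:00-13:00, 13:30-19:30 (add 3h to convert from UTC-3).
Erik ∩ Imani: 09:30-15:00, 16:30-18:00.
Erik ∩ Imani ∩ Oona: 11:00-15:00, 16:30-17:30.
Erik ∩ Imani ∩ Oona ∩ Sam: 11:00-14:30, 16:30-17:30.
Erik ∩ Imani ∩ Oona ∩ Sam ∩ Rosa: 11:00-14:30, 16:30-17:30.
Erik ∩ Imani ∩ Oona ∩ Sam ∩ Rosa ∩ Luca: 11:00-13:00, 13:30-14:30, 16:30-17:30.
The last common window of at least 30 minutes is 16:30-17:30; a 30-minute meeting can start as late as 17:00 and still end by 17:30.

17:00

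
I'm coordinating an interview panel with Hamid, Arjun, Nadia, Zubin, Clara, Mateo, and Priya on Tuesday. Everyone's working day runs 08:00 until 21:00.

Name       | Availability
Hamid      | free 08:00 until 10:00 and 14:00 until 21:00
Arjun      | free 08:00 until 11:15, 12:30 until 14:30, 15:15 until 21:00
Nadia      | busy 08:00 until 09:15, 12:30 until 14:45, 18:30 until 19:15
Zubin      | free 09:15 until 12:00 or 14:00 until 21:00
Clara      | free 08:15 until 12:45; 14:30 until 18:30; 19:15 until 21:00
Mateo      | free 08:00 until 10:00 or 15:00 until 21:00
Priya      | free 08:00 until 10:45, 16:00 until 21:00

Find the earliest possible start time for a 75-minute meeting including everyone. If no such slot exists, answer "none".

16:00

Hamid free: 08:00-10:00, 14:00-21:00.
Arjun free: 08:00-11:15, 12:30-14:30, 15:15-21:00.
Nadia free: 09:15-12:30, 14:45-18:30, 19:15-21:00 (invert busy blocks within the working day).
Zubin free: 09:15-12:00, 14:00-21:00.
Clara free: 08:15-12:45, 14:30-18:30, 19:15-21:00.
Mateo free: 08:00-10:00, 15:00-21:00.
Priya free: 08:00-10:45, 16:00-21:00.
Hamid ∩ Arjun: 08:00-10:00, 14:00-14:30, 15:15-21:00.
Hamid ∩ Arjun ∩ Nadia: 09:15-10:00, 15:15-18:30, 19:15-21:00.
Hamid ∩ Arjun ∩ Nadia ∩ Zubin: 09:15-10:00, 15:15-18:30, 19:15-21:00.
Hamid ∩ Arjun ∩ Nadia ∩ Zubin ∩ Clara: 09:15-10:00, 15:15-18:30, 19:15-21:00.
Hamid ∩ Arjun ∩ Nadia ∩ Zubin ∩ Clara ∩ Mateo: 09:15-10:00, 15:15-18:30, 19:15-21:00.
Hamid ∩ Arjun ∩ Nadia ∩ Zubin ∩ Clara ∩ Mateo ∩ Priya: 09:15-10:00, 16:00-18:30, 19:15-21:00.
The first common window of at least 75 minutes is 16:00-18:30, so the earliest start is 16:00.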